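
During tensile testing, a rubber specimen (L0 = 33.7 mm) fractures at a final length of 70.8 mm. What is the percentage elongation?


Elongation = (Lf - L0) / L0 * 100
= (70.8 - 33.7) / 33.7 * 100
= 37.1 / 33.7 * 100
= 110.1%

110.1%


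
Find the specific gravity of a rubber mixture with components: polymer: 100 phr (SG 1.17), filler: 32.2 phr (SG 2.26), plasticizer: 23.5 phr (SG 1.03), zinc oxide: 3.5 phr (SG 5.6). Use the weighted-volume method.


Sum of weights = 159.2
Volume contributions:
  polymer: 100/1.17 = 85.4701
  filler: 32.2/2.26 = 14.2478
  plasticizer: 23.5/1.03 = 22.8155
  zinc oxide: 3.5/5.6 = 0.6250
Sum of volumes = 123.1584
SG = 159.2 / 123.1584 = 1.293

SG = 1.293


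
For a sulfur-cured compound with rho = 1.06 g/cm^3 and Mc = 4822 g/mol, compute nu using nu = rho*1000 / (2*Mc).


nu = rho * 1000 / (2 * Mc)
nu = 1.06 * 1000 / (2 * 4822)
nu = 1060.0 / 9644
nu = 0.1099 mol/L

0.1099 mol/L


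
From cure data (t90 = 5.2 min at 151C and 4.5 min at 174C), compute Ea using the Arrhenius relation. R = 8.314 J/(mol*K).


T1 = 424.15 K, T2 = 447.15 K
1/T1 - 1/T2 = 1.2127e-04
ln(t1/t2) = ln(5.2/4.5) = 0.1446
Ea = 8.314 * 0.1446 / 1.2127e-04 = 9912.1257 J/mol
Ea = 9.91 kJ/mol

9.91 kJ/mol


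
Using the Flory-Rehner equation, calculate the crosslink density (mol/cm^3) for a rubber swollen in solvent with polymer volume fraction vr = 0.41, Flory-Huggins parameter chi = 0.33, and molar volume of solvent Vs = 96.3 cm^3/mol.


ln(1 - vr) = ln(1 - 0.41) = -0.5276
Numerator = -((-0.5276) + 0.41 + 0.33 * 0.41^2) = 0.0622
Denominator = 96.3 * (0.41^(1/3) - 0.41/2) = 51.7994
nu = 0.0622 / 51.7994 = 0.0012 mol/cm^3

0.0012 mol/cm^3


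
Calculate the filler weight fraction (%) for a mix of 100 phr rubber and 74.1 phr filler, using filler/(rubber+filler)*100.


Filler % = filler / (rubber + filler) * 100
= 74.1 / (100 + 74.1) * 100
= 74.1 / 174.1 * 100
= 42.56%

42.56%


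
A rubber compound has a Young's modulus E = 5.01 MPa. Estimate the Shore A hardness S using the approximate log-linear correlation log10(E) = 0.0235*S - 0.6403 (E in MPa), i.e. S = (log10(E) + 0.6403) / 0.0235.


log10(E) = 0.0235*S - 0.6403  =>  S = (log10(E) + 0.6403) / 0.0235
log10(5.01) = 0.699838
S = (0.699838 + 0.6403) / 0.0235 = 1.340138 / 0.0235
S = 57.0

Shore A = 57.0


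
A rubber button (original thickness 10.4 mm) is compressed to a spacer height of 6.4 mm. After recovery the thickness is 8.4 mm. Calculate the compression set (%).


CS = (t0 - recovered) / (t0 - ts) * 100
= (10.4 - 8.4) / (10.4 - 6.4) * 100
= 2.0 / 4.0 * 100
= 50.0%

50.0%


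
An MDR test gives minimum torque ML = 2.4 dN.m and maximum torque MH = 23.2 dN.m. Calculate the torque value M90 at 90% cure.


M90 = ML + 0.9 * (MH - ML)
M90 = 2.4 + 0.9 * (23.2 - 2.4)
M90 = 2.4 + 0.9 * 20.8
M90 = 21.12 dN.m

21.12 dN.m


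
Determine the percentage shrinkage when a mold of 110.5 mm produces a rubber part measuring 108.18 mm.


Shrinkage = (mold - part) / mold * 100
= (110.5 - 108.18) / 110.5 * 100
= 2.32 / 110.5 * 100
= 2.1%

2.1%


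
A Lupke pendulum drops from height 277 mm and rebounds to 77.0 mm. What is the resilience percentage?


Resilience = h_rebound / h_drop * 100
= 77.0 / 277 * 100
= 27.8%

27.8%


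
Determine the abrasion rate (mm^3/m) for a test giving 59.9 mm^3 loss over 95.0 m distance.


Rate = volume_loss / distance
= 59.9 / 95.0
= 0.631 mm^3/m

0.631 mm^3/m


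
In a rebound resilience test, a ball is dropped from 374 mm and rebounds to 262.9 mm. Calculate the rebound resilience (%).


Resilience = h_rebound / h_drop * 100
= 262.9 / 374 * 100
= 70.3%

70.3%


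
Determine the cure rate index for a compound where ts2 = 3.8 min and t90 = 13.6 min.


CRI = 100 / (t90 - ts2)
= 100 / (13.6 - 3.8)
= 100 / 9.8
= 10.2 min^-1

10.2 min^-1


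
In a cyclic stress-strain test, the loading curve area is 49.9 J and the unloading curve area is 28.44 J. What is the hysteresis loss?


Hysteresis loss = loading - unloading
= 49.9 - 28.44
= 21.46 J

21.46 J


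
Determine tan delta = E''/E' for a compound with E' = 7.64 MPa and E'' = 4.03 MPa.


tan delta = E'' / E'
= 4.03 / 7.64
= 0.5275

tan delta = 0.5275


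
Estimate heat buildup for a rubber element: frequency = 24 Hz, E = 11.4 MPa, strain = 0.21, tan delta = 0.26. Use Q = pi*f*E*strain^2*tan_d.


Q = pi * f * E * strain^2 * tan_d
= pi * 24 * 11.4 * 0.21^2 * 0.26
= pi * 24 * 11.4 * 0.0441 * 0.26
= 9.8555

Q = 9.8555


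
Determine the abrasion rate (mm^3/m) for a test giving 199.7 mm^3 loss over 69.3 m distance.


Rate = volume_loss / distance
= 199.7 / 69.3
= 2.882 mm^3/m

2.882 mm^3/m


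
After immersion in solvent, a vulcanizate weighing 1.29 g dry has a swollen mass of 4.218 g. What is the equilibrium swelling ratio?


Q = W_swollen / W_dry
Q = 4.218 / 1.29
Q = 3.27

Q = 3.27


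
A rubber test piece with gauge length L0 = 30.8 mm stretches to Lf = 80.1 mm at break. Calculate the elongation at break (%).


Elongation = (Lf - L0) / L0 * 100
= (80.1 - 30.8) / 30.8 * 100
= 49.3 / 30.8 * 100
= 160.1%

160.1%


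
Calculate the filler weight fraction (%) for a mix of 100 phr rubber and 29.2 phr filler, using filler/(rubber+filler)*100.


Filler % = filler / (rubber + filler) * 100
= 29.2 / (100 + 29.2) * 100
= 29.2 / 129.2 * 100
= 22.6%

22.6%


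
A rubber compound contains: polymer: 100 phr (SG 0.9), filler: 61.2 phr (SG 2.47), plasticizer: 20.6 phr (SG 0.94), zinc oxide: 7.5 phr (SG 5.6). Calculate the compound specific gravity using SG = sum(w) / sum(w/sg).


Sum of weights = 189.3
Volume contributions:
  polymer: 100/0.9 = 111.1111
  filler: 61.2/2.47 = 24.7773
  plasticizer: 20.6/0.94 = 21.9149
  zinc oxide: 7.5/5.6 = 1.3393
Sum of volumes = 159.1426
SG = 189.3 / 159.1426 = 1.189

SG = 1.189


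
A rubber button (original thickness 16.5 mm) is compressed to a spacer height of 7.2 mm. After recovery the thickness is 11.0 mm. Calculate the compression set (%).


CS = (t0 - recovered) / (t0 - ts) * 100
= (16.5 - 11.0) / (16.5 - 7.2) * 100
= 5.5 / 9.3 * 100
= 59.1%

59.1%


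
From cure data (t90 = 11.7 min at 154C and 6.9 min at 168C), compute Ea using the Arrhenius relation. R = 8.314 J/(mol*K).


T1 = 427.15 K, T2 = 441.15 K
1/T1 - 1/T2 = 7.4295e-05
ln(t1/t2) = ln(11.7/6.9) = 0.5281
Ea = 8.314 * 0.5281 / 7.4295e-05 = 59093.2752 J/mol
Ea = 59.09 kJ/mol

59.09 kJ/mol


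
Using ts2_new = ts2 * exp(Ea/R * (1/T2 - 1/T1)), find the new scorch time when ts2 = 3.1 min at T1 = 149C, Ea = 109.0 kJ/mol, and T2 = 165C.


Convert temperatures: T1 = 149 + 273.15 = 422.15 K, T2 = 165 + 273.15 = 438.15 K
ts2_new = 3.1 * exp(109000 / 8.314 * (1/438.15 - 1/422.15))
1/T2 - 1/T1 = -8.6503e-05
ts2_new = 1.0 min

1.0 min


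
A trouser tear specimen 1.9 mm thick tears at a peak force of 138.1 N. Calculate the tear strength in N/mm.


Tear strength = force / thickness
= 138.1 / 1.9
= 72.68 N/mm

72.68 N/mm


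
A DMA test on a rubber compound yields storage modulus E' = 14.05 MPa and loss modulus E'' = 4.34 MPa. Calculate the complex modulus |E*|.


|E*| = sqrt(E'^2 + E''^2)
= sqrt(14.05^2 + 4.34^2)
= sqrt(197.4025 + 18.8356)
= 14.705 MPa

14.705 MPa


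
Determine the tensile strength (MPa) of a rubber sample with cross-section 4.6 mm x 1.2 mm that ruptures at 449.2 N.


Area = width * thickness = 4.6 * 1.2 = 5.52 mm^2
TS = force / area = 449.2 / 5.52 = 81.38 MPa

81.38 MPa


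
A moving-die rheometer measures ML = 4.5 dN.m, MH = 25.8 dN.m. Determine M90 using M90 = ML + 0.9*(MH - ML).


M90 = ML + 0.9 * (MH - ML)
M90 = 4.5 + 0.9 * (25.8 - 4.5)
M90 = 4.5 + 0.9 * 21.3
M90 = 23.67 dN.m

23.67 dN.m


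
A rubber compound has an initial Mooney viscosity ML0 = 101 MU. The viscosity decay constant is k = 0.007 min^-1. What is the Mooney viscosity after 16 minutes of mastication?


ML = ML0 * exp(-k * t)
ML = 101 * exp(-0.007 * 16)
ML = 101 * 0.8940
ML = 90.3 MU

90.3 MU


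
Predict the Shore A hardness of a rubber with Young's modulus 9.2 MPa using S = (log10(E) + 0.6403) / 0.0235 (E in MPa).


log10(E) = 0.0235*S - 0.6403  =>  S = (log10(E) + 0.6403) / 0.0235
log10(9.2) = 0.963788
S = (0.963788 + 0.6403) / 0.0235 = 1.604088 / 0.0235
S = 68.3

Shore A = 68.3


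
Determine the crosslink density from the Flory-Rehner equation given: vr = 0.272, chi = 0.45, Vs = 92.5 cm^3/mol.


ln(1 - vr) = ln(1 - 0.272) = -0.3175
Numerator = -((-0.3175) + 0.272 + 0.45 * 0.272^2) = 0.0122
Denominator = 92.5 * (0.272^(1/3) - 0.272/2) = 47.3528
nu = 0.0122 / 47.3528 = 2.5683e-04 mol/cm^3

2.5683e-04 mol/cm^3


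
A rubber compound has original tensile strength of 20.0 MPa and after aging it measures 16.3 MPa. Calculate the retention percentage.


Retention = aged / original * 100
= 16.3 / 20.0 * 100
= 81.5%

81.5%


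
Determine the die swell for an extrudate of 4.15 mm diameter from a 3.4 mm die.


Die swell ratio = D_extrudate / D_die
= 4.15 / 3.4
= 1.221

Die swell = 1.221


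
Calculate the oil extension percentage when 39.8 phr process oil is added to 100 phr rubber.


Oil % = oil / (100 + oil) * 100
= 39.8 / (100 + 39.8) * 100
= 39.8 / 139.8 * 100
= 28.47%

28.47%


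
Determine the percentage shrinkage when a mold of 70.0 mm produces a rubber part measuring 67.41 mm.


Shrinkage = (mold - part) / mold * 100
= (70.0 - 67.41) / 70.0 * 100
= 2.59 / 70.0 * 100
= 3.7%

3.7%


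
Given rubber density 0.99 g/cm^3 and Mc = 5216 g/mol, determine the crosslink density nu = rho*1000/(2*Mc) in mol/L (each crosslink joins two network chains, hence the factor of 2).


nu = rho * 1000 / (2 * Mc)
nu = 0.99 * 1000 / (2 * 5216)
nu = 990.0 / 10432
nu = 0.0949 mol/L

0.0949 mol/L


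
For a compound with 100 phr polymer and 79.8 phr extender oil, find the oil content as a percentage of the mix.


Oil % = oil / (100 + oil) * 100
= 79.8 / (100 + 79.8) * 100
= 79.8 / 179.8 * 100
= 44.38%

44.38%


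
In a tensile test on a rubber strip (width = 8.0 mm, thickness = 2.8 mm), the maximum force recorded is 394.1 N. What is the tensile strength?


Area = width * thickness = 8.0 * 2.8 = 22.4 mm^2
TS = force / area = 394.1 / 22.4 = 17.59 MPa

17.59 MPa


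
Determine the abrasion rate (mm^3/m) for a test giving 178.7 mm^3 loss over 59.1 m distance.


Rate = volume_loss / distance
= 178.7 / 59.1
= 3.024 mm^3/m

3.024 mm^3/m


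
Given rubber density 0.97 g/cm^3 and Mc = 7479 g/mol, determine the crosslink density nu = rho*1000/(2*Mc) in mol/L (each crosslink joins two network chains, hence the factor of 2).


nu = rho * 1000 / (2 * Mc)
nu = 0.97 * 1000 / (2 * 7479)
nu = 970.0 / 14958
nu = 0.0648 mol/L

0.0648 mol/L


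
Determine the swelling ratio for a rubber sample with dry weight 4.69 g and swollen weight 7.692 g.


Q = W_swollen / W_dry
Q = 7.692 / 4.69
Q = 1.64

Q = 1.64


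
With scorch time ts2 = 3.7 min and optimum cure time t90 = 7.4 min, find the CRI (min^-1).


CRI = 100 / (t90 - ts2)
= 100 / (7.4 - 3.7)
= 100 / 3.7
= 27.03 min^-1

27.03 min^-1


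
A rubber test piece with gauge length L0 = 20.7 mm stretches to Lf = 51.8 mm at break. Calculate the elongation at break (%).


Elongation = (Lf - L0) / L0 * 100
= (51.8 - 20.7) / 20.7 * 100
= 31.1 / 20.7 * 100
= 150.2%

150.2%


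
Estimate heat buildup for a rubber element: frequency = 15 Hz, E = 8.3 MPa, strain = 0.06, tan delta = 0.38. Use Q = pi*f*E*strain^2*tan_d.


Q = pi * f * E * strain^2 * tan_d
= pi * 15 * 8.3 * 0.06^2 * 0.38
= pi * 15 * 8.3 * 0.0036 * 0.38
= 0.5351

Q = 0.5351


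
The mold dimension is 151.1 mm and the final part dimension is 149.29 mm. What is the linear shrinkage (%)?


Shrinkage = (mold - part) / mold * 100
= (151.1 - 149.29) / 151.1 * 100
= 1.81 / 151.1 * 100
= 1.2%

1.2%


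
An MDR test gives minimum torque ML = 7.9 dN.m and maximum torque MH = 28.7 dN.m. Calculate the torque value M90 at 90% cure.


M90 = ML + 0.9 * (MH - ML)
M90 = 7.9 + 0.9 * (28.7 - 7.9)
M90 = 7.9 + 0.9 * 20.8
M90 = 26.62 dN.m

26.62 dN.m


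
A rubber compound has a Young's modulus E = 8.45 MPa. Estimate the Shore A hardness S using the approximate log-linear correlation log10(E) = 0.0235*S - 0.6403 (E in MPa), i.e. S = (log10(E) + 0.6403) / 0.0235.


log10(E) = 0.0235*S - 0.6403  =>  S = (log10(E) + 0.6403) / 0.0235
log10(8.45) = 0.926857
S = (0.926857 + 0.6403) / 0.0235 = 1.567157 / 0.0235
S = 66.7

Shore A = 66.7


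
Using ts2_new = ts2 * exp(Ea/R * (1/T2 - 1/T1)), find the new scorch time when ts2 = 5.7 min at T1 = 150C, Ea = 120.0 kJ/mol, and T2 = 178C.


Convert temperatures: T1 = 150 + 273.15 = 423.15 K, T2 = 178 + 273.15 = 451.15 K
ts2_new = 5.7 * exp(120000 / 8.314 * (1/451.15 - 1/423.15))
1/T2 - 1/T1 = -1.4667e-04
ts2_new = 0.69 min

0.69 min


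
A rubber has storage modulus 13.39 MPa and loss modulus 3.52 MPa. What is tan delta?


tan delta = E'' / E'
= 3.52 / 13.39
= 0.2629

tan delta = 0.2629


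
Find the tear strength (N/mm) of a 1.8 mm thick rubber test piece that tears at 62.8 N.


Tear strength = force / thickness
= 62.8 / 1.8
= 34.89 N/mm

34.89 N/mm


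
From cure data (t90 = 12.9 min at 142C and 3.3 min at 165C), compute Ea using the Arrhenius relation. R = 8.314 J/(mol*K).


T1 = 415.15 K, T2 = 438.15 K
1/T1 - 1/T2 = 1.2644e-04
ln(t1/t2) = ln(12.9/3.3) = 1.3633
Ea = 8.314 * 1.3633 / 1.2644e-04 = 89640.2419 J/mol
Ea = 89.64 kJ/mol

89.64 kJ/mol


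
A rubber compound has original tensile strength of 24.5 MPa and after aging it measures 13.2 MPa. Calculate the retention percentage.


Retention = aged / original * 100
= 13.2 / 24.5 * 100
= 53.9%

53.9%


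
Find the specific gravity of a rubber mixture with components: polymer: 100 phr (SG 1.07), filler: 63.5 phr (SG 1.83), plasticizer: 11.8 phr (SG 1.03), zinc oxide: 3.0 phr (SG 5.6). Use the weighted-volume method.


Sum of weights = 178.3
Volume contributions:
  polymer: 100/1.07 = 93.4579
  filler: 63.5/1.83 = 34.6995
  plasticizer: 11.8/1.03 = 11.4563
  zinc oxide: 3.0/5.6 = 0.5357
Sum of volumes = 140.1494
SG = 178.3 / 140.1494 = 1.272

SG = 1.272


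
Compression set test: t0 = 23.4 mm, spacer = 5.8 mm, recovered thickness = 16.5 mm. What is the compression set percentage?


CS = (t0 - recovered) / (t0 - ts) * 100
= (23.4 - 16.5) / (23.4 - 5.8) * 100
= 6.9 / 17.6 * 100
= 39.2%

39.2%


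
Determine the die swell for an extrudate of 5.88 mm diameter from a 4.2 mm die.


Die swell ratio = D_extrudate / D_die
= 5.88 / 4.2
= 1.4

Die swell = 1.4


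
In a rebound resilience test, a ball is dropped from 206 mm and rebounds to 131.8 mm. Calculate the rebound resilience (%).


Resilience = h_rebound / h_drop * 100
= 131.8 / 206 * 100
= 64.0%

64.0%


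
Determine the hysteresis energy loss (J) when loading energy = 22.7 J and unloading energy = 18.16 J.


Hysteresis loss = loading - unloading
= 22.7 - 18.16
= 4.54 J

4.54 J


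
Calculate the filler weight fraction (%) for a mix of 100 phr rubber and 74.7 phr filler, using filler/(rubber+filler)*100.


Filler % = filler / (rubber + filler) * 100
= 74.7 / (100 + 74.7) * 100
= 74.7 / 174.7 * 100
= 42.76%

42.76%


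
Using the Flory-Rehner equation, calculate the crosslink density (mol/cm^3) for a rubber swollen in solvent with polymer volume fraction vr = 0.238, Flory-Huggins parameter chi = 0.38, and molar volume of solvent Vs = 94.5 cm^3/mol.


ln(1 - vr) = ln(1 - 0.238) = -0.2718
Numerator = -((-0.2718) + 0.238 + 0.38 * 0.238^2) = 0.0123
Denominator = 94.5 * (0.238^(1/3) - 0.238/2) = 47.3176
nu = 0.0123 / 47.3176 = 2.5961e-04 mol/cm^3

2.5961e-04 mol/cm^3


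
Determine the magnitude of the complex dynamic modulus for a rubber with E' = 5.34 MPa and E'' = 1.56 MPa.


|E*| = sqrt(E'^2 + E''^2)
= sqrt(5.34^2 + 1.56^2)
= sqrt(28.5156 + 2.4336)
= 5.563 MPa

5.563 MPa


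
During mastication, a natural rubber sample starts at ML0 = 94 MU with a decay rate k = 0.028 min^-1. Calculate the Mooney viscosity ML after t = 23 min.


ML = ML0 * exp(-k * t)
ML = 94 * exp(-0.028 * 23)
ML = 94 * 0.5252
ML = 49.37 MU

49.37 MU


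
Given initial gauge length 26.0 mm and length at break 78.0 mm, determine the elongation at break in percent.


Elongation = (Lf - L0) / L0 * 100
= (78.0 - 26.0) / 26.0 * 100
= 52.0 / 26.0 * 100
= 200.0%

200.0%


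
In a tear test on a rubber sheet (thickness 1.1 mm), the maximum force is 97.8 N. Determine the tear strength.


Tear strength = force / thickness
= 97.8 / 1.1
= 88.91 N/mm

88.91 N/mm


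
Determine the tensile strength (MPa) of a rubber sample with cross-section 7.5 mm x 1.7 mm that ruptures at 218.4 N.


Area = width * thickness = 7.5 * 1.7 = 12.75 mm^2
TS = force / area = 218.4 / 12.75 = 17.13 MPa

17.13 MPa


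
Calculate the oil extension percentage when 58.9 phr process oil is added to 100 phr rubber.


Oil % = oil / (100 + oil) * 100
= 58.9 / (100 + 58.9) * 100
= 58.9 / 158.9 * 100
= 37.07%

37.07%


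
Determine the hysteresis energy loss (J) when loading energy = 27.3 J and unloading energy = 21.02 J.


Hysteresis loss = loading - unloading
= 27.3 - 21.02
= 6.28 J

6.28 J


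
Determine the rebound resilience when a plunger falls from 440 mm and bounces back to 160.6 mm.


Resilience = h_rebound / h_drop * 100
= 160.6 / 440 * 100
= 36.5%

36.5%


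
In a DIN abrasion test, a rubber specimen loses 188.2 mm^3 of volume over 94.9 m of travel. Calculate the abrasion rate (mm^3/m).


Rate = volume_loss / distance
= 188.2 / 94.9
= 1.983 mm^3/m

1.983 mm^3/m


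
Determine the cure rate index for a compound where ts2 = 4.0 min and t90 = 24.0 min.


CRI = 100 / (t90 - ts2)
= 100 / (24.0 - 4.0)
= 100 / 20.0
= 5.0 min^-1

5.0 min^-1


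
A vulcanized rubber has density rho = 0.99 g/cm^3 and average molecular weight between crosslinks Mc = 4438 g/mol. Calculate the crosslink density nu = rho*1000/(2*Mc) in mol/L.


nu = rho * 1000 / (2 * Mc)
nu = 0.99 * 1000 / (2 * 4438)
nu = 990.0 / 8876
nu = 0.1115 mol/L

0.1115 mol/L


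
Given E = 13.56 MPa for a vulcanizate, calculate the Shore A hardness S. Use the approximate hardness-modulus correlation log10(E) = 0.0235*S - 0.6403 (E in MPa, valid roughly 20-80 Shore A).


log10(E) = 0.0235*S - 0.6403  =>  S = (log10(E) + 0.6403) / 0.0235
log10(13.56) = 1.132260
S = (1.132260 + 0.6403) / 0.0235 = 1.772560 / 0.0235
S = 75.4

Shore A = 75.4


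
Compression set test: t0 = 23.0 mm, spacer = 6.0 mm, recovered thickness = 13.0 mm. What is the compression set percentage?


CS = (t0 - recovered) / (t0 - ts) * 100
= (23.0 - 13.0) / (23.0 - 6.0) * 100
= 10.0 / 17.0 * 100
= 58.8%

58.8%


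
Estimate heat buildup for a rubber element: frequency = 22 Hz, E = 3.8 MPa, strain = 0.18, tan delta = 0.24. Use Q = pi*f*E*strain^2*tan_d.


Q = pi * f * E * strain^2 * tan_d
= pi * 22 * 3.8 * 0.18^2 * 0.24
= pi * 22 * 3.8 * 0.0324 * 0.24
= 2.0423

Q = 2.0423


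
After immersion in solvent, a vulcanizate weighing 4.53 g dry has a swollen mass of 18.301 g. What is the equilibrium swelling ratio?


Q = W_swollen / W_dry
Q = 18.301 / 4.53
Q = 4.04

Q = 4.04


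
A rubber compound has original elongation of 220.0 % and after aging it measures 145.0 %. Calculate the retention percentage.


Retention = aged / original * 100
= 145.0 / 220.0 * 100
= 65.9%

65.9%


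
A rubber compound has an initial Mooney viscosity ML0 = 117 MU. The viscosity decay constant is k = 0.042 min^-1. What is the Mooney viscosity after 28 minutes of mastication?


ML = ML0 * exp(-k * t)
ML = 117 * exp(-0.042 * 28)
ML = 117 * 0.3085
ML = 36.1 MU

36.1 MU


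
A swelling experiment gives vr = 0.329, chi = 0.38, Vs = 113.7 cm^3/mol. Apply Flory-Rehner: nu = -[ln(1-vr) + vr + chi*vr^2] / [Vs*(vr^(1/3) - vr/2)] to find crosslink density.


ln(1 - vr) = ln(1 - 0.329) = -0.3990
Numerator = -((-0.3990) + 0.329 + 0.38 * 0.329^2) = 0.0289
Denominator = 113.7 * (0.329^(1/3) - 0.329/2) = 59.7884
nu = 0.0289 / 59.7884 = 4.8261e-04 mol/cm^3

4.8261e-04 mol/cm^3


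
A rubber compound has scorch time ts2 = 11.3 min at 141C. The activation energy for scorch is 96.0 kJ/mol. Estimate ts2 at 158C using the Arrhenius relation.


Convert temperatures: T1 = 141 + 273.15 = 414.15 K, T2 = 158 + 273.15 = 431.15 K
ts2_new = 11.3 * exp(96000 / 8.314 * (1/431.15 - 1/414.15))
1/T2 - 1/T1 = -9.5206e-05
ts2_new = 3.76 min

3.76 min


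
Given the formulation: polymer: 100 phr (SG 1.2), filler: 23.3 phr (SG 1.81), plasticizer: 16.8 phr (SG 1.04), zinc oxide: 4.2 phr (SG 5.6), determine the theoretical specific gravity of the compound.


Sum of weights = 144.3
Volume contributions:
  polymer: 100/1.2 = 83.3333
  filler: 23.3/1.81 = 12.8729
  plasticizer: 16.8/1.04 = 16.1538
  zinc oxide: 4.2/5.6 = 0.7500
Sum of volumes = 113.1101
SG = 144.3 / 113.1101 = 1.276

SG = 1.276


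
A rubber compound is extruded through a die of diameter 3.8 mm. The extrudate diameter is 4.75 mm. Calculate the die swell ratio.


Die swell ratio = D_extrudate / D_die
= 4.75 / 3.8
= 1.25

Die swell = 1.25


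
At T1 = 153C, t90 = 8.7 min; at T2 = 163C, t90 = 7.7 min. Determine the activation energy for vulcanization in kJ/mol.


T1 = 426.15 K, T2 = 436.15 K
1/T1 - 1/T2 = 5.3802e-05
ln(t1/t2) = ln(8.7/7.7) = 0.1221
Ea = 8.314 * 0.1221 / 5.3802e-05 = 18868.3379 J/mol
Ea = 18.87 kJ/mol

18.87 kJ/mol


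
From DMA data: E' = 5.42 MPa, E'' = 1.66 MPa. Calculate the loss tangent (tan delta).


tan delta = E'' / E'
= 1.66 / 5.42
= 0.3063

tan delta = 0.3063


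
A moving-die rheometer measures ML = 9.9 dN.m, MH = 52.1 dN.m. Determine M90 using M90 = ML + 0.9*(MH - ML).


M90 = ML + 0.9 * (MH - ML)
M90 = 9.9 + 0.9 * (52.1 - 9.9)
M90 = 9.9 + 0.9 * 42.2
M90 = 47.88 dN.m

47.88 dN.m


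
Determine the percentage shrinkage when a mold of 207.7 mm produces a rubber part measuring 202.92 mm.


Shrinkage = (mold - part) / mold * 100
= (207.7 - 202.92) / 207.7 * 100
= 4.78 / 207.7 * 100
= 2.3%

2.3%


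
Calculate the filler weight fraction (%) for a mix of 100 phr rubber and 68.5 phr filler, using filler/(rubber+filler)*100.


Filler % = filler / (rubber + filler) * 100
= 68.5 / (100 + 68.5) * 100
= 68.5 / 168.5 * 100
= 40.65%

40.65%


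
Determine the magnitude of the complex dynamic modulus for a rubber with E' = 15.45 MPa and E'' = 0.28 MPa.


|E*| = sqrt(E'^2 + E''^2)
= sqrt(15.45^2 + 0.28^2)
= sqrt(238.7025 + 0.0784)
= 15.453 MPa

15.453 MPa


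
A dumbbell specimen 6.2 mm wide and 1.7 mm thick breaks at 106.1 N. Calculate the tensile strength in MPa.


Area = width * thickness = 6.2 * 1.7 = 10.54 mm^2
TS = force / area = 106.1 / 10.54 = 10.07 MPa

10.07 MPa


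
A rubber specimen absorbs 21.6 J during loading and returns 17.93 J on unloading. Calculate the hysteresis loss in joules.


Hysteresis loss = loading - unloading
= 21.6 - 17.93
= 3.67 J

3.67 J


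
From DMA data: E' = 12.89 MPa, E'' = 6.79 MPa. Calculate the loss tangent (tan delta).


tan delta = E'' / E'
= 6.79 / 12.89
= 0.5268

tan delta = 0.5268


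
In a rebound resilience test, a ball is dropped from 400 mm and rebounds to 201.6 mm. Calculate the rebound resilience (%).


Resilience = h_rebound / h_drop * 100
= 201.6 / 400 * 100
= 50.4%

50.4%


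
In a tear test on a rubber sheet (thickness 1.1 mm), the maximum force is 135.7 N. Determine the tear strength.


Tear strength = force / thickness
= 135.7 / 1.1
= 123.36 N/mm

123.36 N/mm


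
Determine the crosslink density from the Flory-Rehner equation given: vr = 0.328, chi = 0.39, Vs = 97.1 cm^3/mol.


ln(1 - vr) = ln(1 - 0.328) = -0.3975
Numerator = -((-0.3975) + 0.328 + 0.39 * 0.328^2) = 0.0275
Denominator = 97.1 * (0.328^(1/3) - 0.328/2) = 51.0400
nu = 0.0275 / 51.0400 = 5.3956e-04 mol/cm^3

5.3956e-04 mol/cm^3


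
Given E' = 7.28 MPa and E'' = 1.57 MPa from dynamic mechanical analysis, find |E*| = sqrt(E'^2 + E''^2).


|E*| = sqrt(E'^2 + E''^2)
= sqrt(7.28^2 + 1.57^2)
= sqrt(52.9984 + 2.4649)
= 7.447 MPa

7.447 MPa


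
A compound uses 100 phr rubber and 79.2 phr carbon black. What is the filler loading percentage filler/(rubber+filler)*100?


Filler % = filler / (rubber + filler) * 100
= 79.2 / (100 + 79.2) * 100
= 79.2 / 179.2 * 100
= 44.2%

44.2%


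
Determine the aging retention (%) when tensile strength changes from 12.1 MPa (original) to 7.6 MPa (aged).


Retention = aged / original * 100
= 7.6 / 12.1 * 100
= 62.8%

62.8%


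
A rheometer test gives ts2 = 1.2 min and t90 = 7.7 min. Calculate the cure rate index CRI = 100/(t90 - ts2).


CRI = 100 / (t90 - ts2)
= 100 / (7.7 - 1.2)
= 100 / 6.5
= 15.38 min^-1

15.38 min^-1


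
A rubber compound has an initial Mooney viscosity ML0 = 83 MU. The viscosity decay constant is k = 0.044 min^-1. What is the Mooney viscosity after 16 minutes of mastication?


ML = ML0 * exp(-k * t)
ML = 83 * exp(-0.044 * 16)
ML = 83 * 0.4946
ML = 41.05 MU

41.05 MU


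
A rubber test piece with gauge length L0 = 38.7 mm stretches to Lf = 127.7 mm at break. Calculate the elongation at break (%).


Elongation = (Lf - L0) / L0 * 100
= (127.7 - 38.7) / 38.7 * 100
= 89.0 / 38.7 * 100
= 230.0%

230.0%


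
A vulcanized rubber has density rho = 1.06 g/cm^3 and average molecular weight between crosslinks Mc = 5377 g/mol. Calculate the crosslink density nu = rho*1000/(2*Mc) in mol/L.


nu = rho * 1000 / (2 * Mc)
nu = 1.06 * 1000 / (2 * 5377)
nu = 1060.0 / 10754
nu = 0.0986 mol/L

0.0986 mol/L


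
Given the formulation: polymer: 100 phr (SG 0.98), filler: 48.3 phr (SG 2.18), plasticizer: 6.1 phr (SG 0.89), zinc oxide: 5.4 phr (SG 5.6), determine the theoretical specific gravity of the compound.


Sum of weights = 159.8
Volume contributions:
  polymer: 100/0.98 = 102.0408
  filler: 48.3/2.18 = 22.1560
  plasticizer: 6.1/0.89 = 6.8539
  zinc oxide: 5.4/5.6 = 0.9643
Sum of volumes = 132.0150
SG = 159.8 / 132.0150 = 1.21

SG = 1.21


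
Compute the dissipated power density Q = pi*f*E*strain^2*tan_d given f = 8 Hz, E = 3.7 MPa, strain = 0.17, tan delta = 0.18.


Q = pi * f * E * strain^2 * tan_d
= pi * 8 * 3.7 * 0.17^2 * 0.18
= pi * 8 * 3.7 * 0.0289 * 0.18
= 0.4837

Q = 0.4837


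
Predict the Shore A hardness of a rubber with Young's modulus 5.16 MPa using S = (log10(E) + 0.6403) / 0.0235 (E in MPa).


log10(E) = 0.0235*S - 0.6403  =>  S = (log10(E) + 0.6403) / 0.0235
log10(5.16) = 0.712650
S = (0.712650 + 0.6403) / 0.0235 = 1.352950 / 0.0235
S = 57.6

Shore A = 57.6


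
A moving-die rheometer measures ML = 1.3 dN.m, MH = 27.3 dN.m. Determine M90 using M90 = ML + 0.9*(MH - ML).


M90 = ML + 0.9 * (MH - ML)
M90 = 1.3 + 0.9 * (27.3 - 1.3)
M90 = 1.3 + 0.9 * 26.0
M90 = 24.7 dN.m

24.7 dN.m


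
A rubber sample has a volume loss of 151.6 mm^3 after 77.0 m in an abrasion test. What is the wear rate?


Rate = volume_loss / distance
= 151.6 / 77.0
= 1.969 mm^3/m

1.969 mm^3/m


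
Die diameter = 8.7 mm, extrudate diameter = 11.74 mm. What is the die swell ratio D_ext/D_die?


Die swell ratio = D_extrudate / D_die
= 11.74 / 8.7
= 1.349

Die swell = 1.349


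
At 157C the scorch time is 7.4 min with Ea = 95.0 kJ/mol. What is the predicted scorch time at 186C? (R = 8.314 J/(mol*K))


Convert temperatures: T1 = 157 + 273.15 = 430.15 K, T2 = 186 + 273.15 = 459.15 K
ts2_new = 7.4 * exp(95000 / 8.314 * (1/459.15 - 1/430.15))
1/T2 - 1/T1 = -1.4683e-04
ts2_new = 1.38 min

1.38 min


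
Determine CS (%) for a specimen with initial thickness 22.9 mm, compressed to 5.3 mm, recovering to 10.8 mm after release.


CS = (t0 - recovered) / (t0 - ts) * 100
= (22.9 - 10.8) / (22.9 - 5.3) * 100
= 12.1 / 17.6 * 100
= 68.7%

68.7%


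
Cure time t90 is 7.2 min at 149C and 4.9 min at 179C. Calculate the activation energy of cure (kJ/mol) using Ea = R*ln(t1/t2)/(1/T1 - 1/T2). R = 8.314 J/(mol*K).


T1 = 422.15 K, T2 = 452.15 K
1/T1 - 1/T2 = 1.5717e-04
ln(t1/t2) = ln(7.2/4.9) = 0.3848
Ea = 8.314 * 0.3848 / 1.5717e-04 = 20357.5200 J/mol
Ea = 20.36 kJ/mol

20.36 kJ/mol


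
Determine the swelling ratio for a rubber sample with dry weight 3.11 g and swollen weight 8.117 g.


Q = W_swollen / W_dry
Q = 8.117 / 3.11
Q = 2.61

Q = 2.61


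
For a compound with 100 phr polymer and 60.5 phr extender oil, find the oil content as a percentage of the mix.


Oil % = oil / (100 + oil) * 100
= 60.5 / (100 + 60.5) * 100
= 60.5 / 160.5 * 100
= 37.69%

37.69%


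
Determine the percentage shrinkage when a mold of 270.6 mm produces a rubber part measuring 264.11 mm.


Shrinkage = (mold - part) / mold * 100
= (270.6 - 264.11) / 270.6 * 100
= 6.49 / 270.6 * 100
= 2.4%

2.4%


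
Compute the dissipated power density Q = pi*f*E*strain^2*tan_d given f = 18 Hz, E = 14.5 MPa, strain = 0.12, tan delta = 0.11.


Q = pi * f * E * strain^2 * tan_d
= pi * 18 * 14.5 * 0.12^2 * 0.11
= pi * 18 * 14.5 * 0.0144 * 0.11
= 1.2988

Q = 1.2988


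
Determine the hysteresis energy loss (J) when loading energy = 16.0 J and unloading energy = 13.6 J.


Hysteresis loss = loading - unloading
= 16.0 - 13.6
= 2.4 J

2.4 J


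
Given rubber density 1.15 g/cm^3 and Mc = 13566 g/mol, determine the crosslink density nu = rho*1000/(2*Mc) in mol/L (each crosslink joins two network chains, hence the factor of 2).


nu = rho * 1000 / (2 * Mc)
nu = 1.15 * 1000 / (2 * 13566)
nu = 1150.0 / 27132
nu = 0.0424 mol/L

0.0424 mol/L


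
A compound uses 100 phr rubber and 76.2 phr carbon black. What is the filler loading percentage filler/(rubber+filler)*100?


Filler % = filler / (rubber + filler) * 100
= 76.2 / (100 + 76.2) * 100
= 76.2 / 176.2 * 100
= 43.25%

43.25%


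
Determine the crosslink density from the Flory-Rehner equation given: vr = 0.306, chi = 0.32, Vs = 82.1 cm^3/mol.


ln(1 - vr) = ln(1 - 0.306) = -0.3653
Numerator = -((-0.3653) + 0.306 + 0.32 * 0.306^2) = 0.0293
Denominator = 82.1 * (0.306^(1/3) - 0.306/2) = 42.7631
nu = 0.0293 / 42.7631 = 6.8563e-04 mol/cm^3

6.8563e-04 mol/cm^3


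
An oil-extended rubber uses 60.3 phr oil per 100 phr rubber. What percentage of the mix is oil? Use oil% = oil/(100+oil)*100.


Oil % = oil / (100 + oil) * 100
= 60.3 / (100 + 60.3) * 100
= 60.3 / 160.3 * 100
= 37.62%

37.62%


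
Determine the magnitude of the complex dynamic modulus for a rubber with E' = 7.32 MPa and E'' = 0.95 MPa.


|E*| = sqrt(E'^2 + E''^2)
= sqrt(7.32^2 + 0.95^2)
= sqrt(53.5824 + 0.9025)
= 7.381 MPa

7.381 MPa


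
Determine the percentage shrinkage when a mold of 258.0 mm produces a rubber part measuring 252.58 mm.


Shrinkage = (mold - part) / mold * 100
= (258.0 - 252.58) / 258.0 * 100
= 5.42 / 258.0 * 100
= 2.1%

2.1%


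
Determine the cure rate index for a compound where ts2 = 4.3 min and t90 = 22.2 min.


CRI = 100 / (t90 - ts2)
= 100 / (22.2 - 4.3)
= 100 / 17.9
= 5.59 min^-1

5.59 min^-1


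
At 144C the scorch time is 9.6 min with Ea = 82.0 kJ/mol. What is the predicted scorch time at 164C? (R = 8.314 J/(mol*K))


Convert temperatures: T1 = 144 + 273.15 = 417.15 K, T2 = 164 + 273.15 = 437.15 K
ts2_new = 9.6 * exp(82000 / 8.314 * (1/437.15 - 1/417.15))
1/T2 - 1/T1 = -1.0967e-04
ts2_new = 3.25 min

3.25 min


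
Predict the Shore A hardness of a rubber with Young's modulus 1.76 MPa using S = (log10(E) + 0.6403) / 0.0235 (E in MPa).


log10(E) = 0.0235*S - 0.6403  =>  S = (log10(E) + 0.6403) / 0.0235
log10(1.76) = 0.245513
S = (0.245513 + 0.6403) / 0.0235 = 0.885813 / 0.0235
S = 37.7

Shore A = 37.7


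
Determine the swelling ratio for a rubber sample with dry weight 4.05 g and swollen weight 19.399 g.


Q = W_swollen / W_dry
Q = 19.399 / 4.05
Q = 4.79

Q = 4.79


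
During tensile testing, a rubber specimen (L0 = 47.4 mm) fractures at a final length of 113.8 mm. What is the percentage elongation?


Elongation = (Lf - L0) / L0 * 100
= (113.8 - 47.4) / 47.4 * 100
= 66.4 / 47.4 * 100
= 140.1%

140.1%


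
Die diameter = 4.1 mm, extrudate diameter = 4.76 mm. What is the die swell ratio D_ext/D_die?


Die swell ratio = D_extrudate / D_die
= 4.76 / 4.1
= 1.161

Die swell = 1.161


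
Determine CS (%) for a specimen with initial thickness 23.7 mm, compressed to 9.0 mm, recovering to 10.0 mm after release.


CS = (t0 - recovered) / (t0 - ts) * 100
= (23.7 - 10.0) / (23.7 - 9.0) * 100
= 13.7 / 14.7 * 100
= 93.2%

93.2%


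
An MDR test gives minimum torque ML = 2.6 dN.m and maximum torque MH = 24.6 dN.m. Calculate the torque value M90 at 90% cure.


M90 = ML + 0.9 * (MH - ML)
M90 = 2.6 + 0.9 * (24.6 - 2.6)
M90 = 2.6 + 0.9 * 22.0
M90 = 22.4 dN.m

22.4 dN.m


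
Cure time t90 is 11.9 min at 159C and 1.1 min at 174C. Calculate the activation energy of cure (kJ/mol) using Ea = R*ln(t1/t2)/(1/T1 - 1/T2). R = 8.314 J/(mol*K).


T1 = 432.15 K, T2 = 447.15 K
1/T1 - 1/T2 = 7.7625e-05
ln(t1/t2) = ln(11.9/1.1) = 2.3812
Ea = 8.314 * 2.3812 / 7.7625e-05 = 255039.5505 J/mol
Ea = 255.04 kJ/mol

255.04 kJ/mol


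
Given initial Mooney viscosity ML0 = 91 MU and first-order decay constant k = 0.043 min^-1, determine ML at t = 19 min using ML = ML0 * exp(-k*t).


ML = ML0 * exp(-k * t)
ML = 91 * exp(-0.043 * 19)
ML = 91 * 0.4418
ML = 40.2 MU

40.2 MU


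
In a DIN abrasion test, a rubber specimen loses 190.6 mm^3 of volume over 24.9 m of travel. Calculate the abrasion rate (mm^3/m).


Rate = volume_loss / distance
= 190.6 / 24.9
= 7.655 mm^3/m

7.655 mm^3/m


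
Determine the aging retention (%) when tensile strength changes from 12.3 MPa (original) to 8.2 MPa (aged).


Retention = aged / original * 100
= 8.2 / 12.3 * 100
= 66.7%

66.7%


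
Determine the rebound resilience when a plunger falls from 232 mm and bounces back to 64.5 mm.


Resilience = h_rebound / h_drop * 100
= 64.5 / 232 * 100
= 27.8%

27.8%


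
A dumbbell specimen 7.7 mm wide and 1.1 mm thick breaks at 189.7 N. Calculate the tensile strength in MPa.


Area = width * thickness = 7.7 * 1.1 = 8.47 mm^2
TS = force / area = 189.7 / 8.47 = 22.4 MPa

22.4 MPa


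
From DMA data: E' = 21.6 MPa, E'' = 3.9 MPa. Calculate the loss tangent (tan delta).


tan delta = E'' / E'
= 3.9 / 21.6
= 0.1806

tan delta = 0.1806


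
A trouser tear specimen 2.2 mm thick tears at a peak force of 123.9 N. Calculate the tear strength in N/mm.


Tear strength = force / thickness
= 123.9 / 2.2
= 56.32 N/mm

56.32 N/mm


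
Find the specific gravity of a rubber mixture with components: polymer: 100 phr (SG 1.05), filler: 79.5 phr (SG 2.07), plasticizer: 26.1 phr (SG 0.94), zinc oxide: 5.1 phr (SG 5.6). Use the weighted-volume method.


Sum of weights = 210.7
Volume contributions:
  polymer: 100/1.05 = 95.2381
  filler: 79.5/2.07 = 38.4058
  plasticizer: 26.1/0.94 = 27.7660
  zinc oxide: 5.1/5.6 = 0.9107
Sum of volumes = 162.3206
SG = 210.7 / 162.3206 = 1.298

SG = 1.298


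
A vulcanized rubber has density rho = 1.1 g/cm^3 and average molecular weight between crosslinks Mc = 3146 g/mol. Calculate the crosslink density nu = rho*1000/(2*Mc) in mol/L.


nu = rho * 1000 / (2 * Mc)
nu = 1.1 * 1000 / (2 * 3146)
nu = 1100.0 / 6292
nu = 0.1748 mol/L

0.1748 mol/L


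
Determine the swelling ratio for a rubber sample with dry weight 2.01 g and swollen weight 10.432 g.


Q = W_swollen / W_dry
Q = 10.432 / 2.01
Q = 5.19

Q = 5.19


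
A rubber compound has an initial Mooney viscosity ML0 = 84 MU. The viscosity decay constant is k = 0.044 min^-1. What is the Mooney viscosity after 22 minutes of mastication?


ML = ML0 * exp(-k * t)
ML = 84 * exp(-0.044 * 22)
ML = 84 * 0.3798
ML = 31.91 MU

31.91 MU


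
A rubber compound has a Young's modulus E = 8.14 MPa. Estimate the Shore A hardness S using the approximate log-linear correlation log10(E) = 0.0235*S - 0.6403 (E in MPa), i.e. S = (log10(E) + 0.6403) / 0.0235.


log10(E) = 0.0235*S - 0.6403  =>  S = (log10(E) + 0.6403) / 0.0235
log10(8.14) = 0.910624
S = (0.910624 + 0.6403) / 0.0235 = 1.550924 / 0.0235
S = 66.0

Shore A = 66.0


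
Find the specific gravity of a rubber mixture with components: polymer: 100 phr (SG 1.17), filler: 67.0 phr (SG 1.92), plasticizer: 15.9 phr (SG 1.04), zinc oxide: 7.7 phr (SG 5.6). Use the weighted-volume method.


Sum of weights = 190.6
Volume contributions:
  polymer: 100/1.17 = 85.4701
  filler: 67.0/1.92 = 34.8958
  plasticizer: 15.9/1.04 = 15.2885
  zinc oxide: 7.7/5.6 = 1.3750
Sum of volumes = 137.0294
SG = 190.6 / 137.0294 = 1.391

SG = 1.391


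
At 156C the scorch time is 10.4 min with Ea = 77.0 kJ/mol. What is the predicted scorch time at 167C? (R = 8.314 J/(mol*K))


Convert temperatures: T1 = 156 + 273.15 = 429.15 K, T2 = 167 + 273.15 = 440.15 K
ts2_new = 10.4 * exp(77000 / 8.314 * (1/440.15 - 1/429.15))
1/T2 - 1/T1 = -5.8235e-05
ts2_new = 6.06 min

6.06 min


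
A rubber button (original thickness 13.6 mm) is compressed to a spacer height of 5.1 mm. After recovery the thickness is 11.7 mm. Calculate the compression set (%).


CS = (t0 - recovered) / (t0 - ts) * 100
= (13.6 - 11.7) / (13.6 - 5.1) * 100
= 1.9 / 8.5 * 100
= 22.4%

22.4%


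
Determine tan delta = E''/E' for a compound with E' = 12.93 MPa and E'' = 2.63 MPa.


tan delta = E'' / E'
= 2.63 / 12.93
= 0.2034

tan delta = 0.2034


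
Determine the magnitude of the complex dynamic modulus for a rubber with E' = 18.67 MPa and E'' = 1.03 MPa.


|E*| = sqrt(E'^2 + E''^2)
= sqrt(18.67^2 + 1.03^2)
= sqrt(348.5689 + 1.0609)
= 18.698 MPa

18.698 MPa


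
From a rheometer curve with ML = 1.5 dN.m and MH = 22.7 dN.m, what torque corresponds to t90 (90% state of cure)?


M90 = ML + 0.9 * (MH - ML)
M90 = 1.5 + 0.9 * (22.7 - 1.5)
M90 = 1.5 + 0.9 * 21.2
M90 = 20.58 dN.m

20.58 dN.m


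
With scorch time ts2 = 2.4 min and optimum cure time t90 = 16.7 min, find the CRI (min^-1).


CRI = 100 / (t90 - ts2)
= 100 / (16.7 - 2.4)
= 100 / 14.3
= 6.99 min^-1

6.99 min^-1


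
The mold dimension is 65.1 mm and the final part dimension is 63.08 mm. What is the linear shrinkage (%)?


Shrinkage = (mold - part) / mold * 100
= (65.1 - 63.08) / 65.1 * 100
= 2.02 / 65.1 * 100
= 3.1%

3.1%


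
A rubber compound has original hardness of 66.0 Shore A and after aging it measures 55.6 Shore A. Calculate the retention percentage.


Retention = aged / original * 100
= 55.6 / 66.0 * 100
= 84.2%

84.2%


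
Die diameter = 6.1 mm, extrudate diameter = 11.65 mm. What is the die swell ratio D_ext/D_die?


Die swell ratio = D_extrudate / D_die
= 11.65 / 6.1
= 1.91

Die swell = 1.91


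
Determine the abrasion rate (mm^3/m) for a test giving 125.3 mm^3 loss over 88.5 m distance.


Rate = volume_loss / distance
= 125.3 / 88.5
= 1.416 mm^3/m

1.416 mm^3/m


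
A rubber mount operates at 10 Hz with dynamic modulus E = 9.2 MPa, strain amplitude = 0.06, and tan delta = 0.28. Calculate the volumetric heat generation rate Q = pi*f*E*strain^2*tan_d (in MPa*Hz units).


Q = pi * f * E * strain^2 * tan_d
= pi * 10 * 9.2 * 0.06^2 * 0.28
= pi * 10 * 9.2 * 0.0036 * 0.28
= 0.2913

Q = 0.2913


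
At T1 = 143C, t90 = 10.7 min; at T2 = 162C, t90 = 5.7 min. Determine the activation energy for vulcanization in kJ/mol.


T1 = 416.15 K, T2 = 435.15 K
1/T1 - 1/T2 = 1.0492e-04
ln(t1/t2) = ln(10.7/5.7) = 0.6298
Ea = 8.314 * 0.6298 / 1.0492e-04 = 49903.6708 J/mol
Ea = 49.9 kJ/mol

49.9 kJ/mol


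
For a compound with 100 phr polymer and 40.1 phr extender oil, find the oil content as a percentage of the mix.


Oil % = oil / (100 + oil) * 100
= 40.1 / (100 + 40.1) * 100
= 40.1 / 140.1 * 100
= 28.62%

28.62%


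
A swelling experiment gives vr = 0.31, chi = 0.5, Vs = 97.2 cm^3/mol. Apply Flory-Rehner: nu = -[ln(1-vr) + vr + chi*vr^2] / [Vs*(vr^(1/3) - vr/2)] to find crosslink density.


ln(1 - vr) = ln(1 - 0.31) = -0.3711
Numerator = -((-0.3711) + 0.31 + 0.5 * 0.31^2) = 0.0130
Denominator = 97.2 * (0.31^(1/3) - 0.31/2) = 50.7180
nu = 0.0130 / 50.7180 = 2.5659e-04 mol/cm^3

2.5659e-04 mol/cm^3
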